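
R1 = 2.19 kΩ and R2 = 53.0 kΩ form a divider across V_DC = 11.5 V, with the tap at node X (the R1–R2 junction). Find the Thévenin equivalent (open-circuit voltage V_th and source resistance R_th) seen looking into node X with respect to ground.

V_th is the unloaded tap voltage: V_DC · R2/(R1+R2) = 11.5 × 0.9603 = 11.04 V.
With V_DC suppressed (replaced by a short), R_th = R1 ‖ R2 = (2.190 × 53.0)/(2.190 + 53.0) = 2.103 kΩ.

V_th ≈ 11.0 V, R_th ≈ 2.10 kΩ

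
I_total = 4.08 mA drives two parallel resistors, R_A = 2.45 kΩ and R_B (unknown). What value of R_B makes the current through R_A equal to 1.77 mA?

R_B ≈ 1.88 kΩ

The fraction through R_A equals R_B/(R_A+R_B).
1.77/4.08 = R_B/(R_A + R_B) → R_B = R_A · (0.4338)/(1 − 0.4338) = 2.45 × 0.7662 = 1.877 kΩ.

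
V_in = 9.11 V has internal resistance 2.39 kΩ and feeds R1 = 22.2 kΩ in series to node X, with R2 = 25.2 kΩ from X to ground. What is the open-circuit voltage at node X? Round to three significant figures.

V_th ≈ 4.61 V

R1' = 2.39 + 22.2 = 24.59 kΩ (source resistance + R1).
Open-circuit (no load on X): V_th = V_in · R2/(R1' + R2) = 9.11 × 25.2/(24.59 + 25.2) = 4.611 V.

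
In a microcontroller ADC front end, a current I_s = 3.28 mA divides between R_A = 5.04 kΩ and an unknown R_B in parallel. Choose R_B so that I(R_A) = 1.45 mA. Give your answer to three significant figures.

R_B ≈ 3.99 kΩ

In a two-way split, I_A/I_s = R_B/(R_A + R_B).
1.45/3.28 = R_B/(R_A + R_B) → R_B = R_A · (0.4421)/(1 − 0.4421) = 5.04 × 0.7923 = 3.993 kΩ.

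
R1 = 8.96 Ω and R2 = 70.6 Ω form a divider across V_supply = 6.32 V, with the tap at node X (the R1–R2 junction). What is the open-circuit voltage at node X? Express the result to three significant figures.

V_th is the unloaded tap voltage: V_supply · R2/(R1+R2) = 6.32 × 0.8874 = 5.608 V.

V_th ≈ 5.61 V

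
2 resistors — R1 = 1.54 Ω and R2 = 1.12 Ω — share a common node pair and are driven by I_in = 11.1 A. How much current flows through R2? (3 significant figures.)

I ≈ 6.43 A

With just two branches, the current splits inversely with resistance.
So I = 11.1 × 1.54/2.660 = 6.426 A.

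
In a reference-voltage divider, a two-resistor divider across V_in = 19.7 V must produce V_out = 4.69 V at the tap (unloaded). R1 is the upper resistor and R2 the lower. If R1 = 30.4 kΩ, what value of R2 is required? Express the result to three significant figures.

R2 ≈ 9.50 kΩ

V_out/V_in = R2/(R1+R2) = 0.2381.
So R2 = R1 · V_out/(V_in − V_out) = 30.4 × 4.69/(19.7 − 4.69) = 30.4 × 0.3125 = 9.499 kΩ.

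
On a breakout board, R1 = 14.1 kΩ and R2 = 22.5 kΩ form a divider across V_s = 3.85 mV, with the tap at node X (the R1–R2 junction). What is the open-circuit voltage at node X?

Open-circuit (no load on X): V_th = V_s · R2/(R1 + R2) = 3.85 × 22.5/(14.10 + 22.5) = 2.367 mV.

V_th ≈ 2.37 mV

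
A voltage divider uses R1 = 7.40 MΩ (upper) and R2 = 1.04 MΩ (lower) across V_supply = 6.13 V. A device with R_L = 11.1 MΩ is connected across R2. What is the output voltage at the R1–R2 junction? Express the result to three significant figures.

V_out ≈ 0.698 V

The load sits in parallel with R2, giving an effective lower resistance R2' = R2·R_L/(R2+R_L) = 0.9509 MΩ.
Now apply the divider: V_out = 6.13 × 0.1139 = 0.6980 V.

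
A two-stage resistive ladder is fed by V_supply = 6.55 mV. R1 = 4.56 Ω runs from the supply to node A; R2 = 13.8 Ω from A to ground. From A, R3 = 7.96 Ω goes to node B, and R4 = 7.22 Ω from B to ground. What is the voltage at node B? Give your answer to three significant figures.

Node A sees R2 in parallel with the series input of stage 2, R3 + R4 = 15.18 Ω.
R2 ‖ (R3+R4) = 7.229 Ω.
First divider: V_A = V_supply · 7.229/(4.56 + 7.229) = 4.016 mV.
Stage 2 is unloaded, so V_B = V_A · R4/(R3+R4) = 4.016 × 7.22/15.18 = 1.910 mV.

V_B ≈ 1.91 mV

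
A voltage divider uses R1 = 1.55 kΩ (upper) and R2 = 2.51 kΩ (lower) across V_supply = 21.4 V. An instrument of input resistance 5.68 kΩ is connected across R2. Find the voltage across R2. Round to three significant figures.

V_out ≈ 11.3 V

First combine the lower leg with the load: R2 ‖ R_L = 1.741 kΩ.
Then V_out = V_supply · R2'/(R1 + R2') = 21.4 × 1.741/3.291 = 11.32 V.
(Unloaded it would be 13.2 V; the load pulls it down.)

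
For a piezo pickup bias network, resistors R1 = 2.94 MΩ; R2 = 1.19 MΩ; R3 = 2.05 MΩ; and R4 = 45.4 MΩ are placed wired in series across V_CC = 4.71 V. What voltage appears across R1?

Series total: ΣR = 2.94 + 1.19 + 2.05 + 45.4 = 51.58 MΩ.
Voltage divider: V = V_CC · (2.940 / 51.58) = 4.71 × 0.05700 = 0.2685 V.

V ≈ 0.268 V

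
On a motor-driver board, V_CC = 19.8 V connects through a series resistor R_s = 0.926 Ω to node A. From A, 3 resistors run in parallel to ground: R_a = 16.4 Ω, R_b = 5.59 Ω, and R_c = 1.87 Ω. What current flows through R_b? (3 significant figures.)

I ≈ 2.06 A

Parallel bank: R_p = 1/(1/16.4 + 1/5.59 + 1/1.87) = 1.291 Ω.
V_A = 19.8 × 1.291/2.217 = 11.53 V.
I(R_b) = V_A / R_b = 11.53/5.59 = 2.063 A.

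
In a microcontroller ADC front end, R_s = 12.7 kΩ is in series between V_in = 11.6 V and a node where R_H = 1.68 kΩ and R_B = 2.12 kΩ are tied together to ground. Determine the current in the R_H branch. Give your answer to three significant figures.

I ≈ 0.475 mA

Combine the parallel branches: R_p = (1/1.68 + 1/2.12)⁻¹ = 0.9373 kΩ.
Node voltage V_A = V_in · R_p/(R_s + R_p) = 11.6 × 0.06873 = 0.7972 V.
Branch current I = V_A/R_H = 0.7972/1.68 = 0.4746 mA.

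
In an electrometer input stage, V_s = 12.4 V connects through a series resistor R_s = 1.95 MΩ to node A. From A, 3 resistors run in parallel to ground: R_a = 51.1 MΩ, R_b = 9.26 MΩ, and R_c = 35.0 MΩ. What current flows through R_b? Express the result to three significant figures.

I ≈ 1.03 µA

Parallel bank: R_p = 1/(1/51.1 + 1/9.26 + 1/35.0) = 6.405 MΩ.
V_A by voltage divider: V_A = 12.4 × 6.405/(1.95 + 6.405) = 9.506 V.
I(R_b) = V_A / R_b = 9.506/9.26 = 1.027 µA.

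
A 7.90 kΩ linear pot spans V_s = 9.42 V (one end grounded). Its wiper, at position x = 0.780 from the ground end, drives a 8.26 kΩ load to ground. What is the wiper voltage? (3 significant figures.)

The pot divides into 1.738 kΩ above the wiper and 6.162 kΩ below.
R_L loads the lower segment: effective lower R = 3.529 kΩ.
V_out = 9.42 × 3.529/(1.738 + 3.529) = 6.312 V.

V_out ≈ 6.31 V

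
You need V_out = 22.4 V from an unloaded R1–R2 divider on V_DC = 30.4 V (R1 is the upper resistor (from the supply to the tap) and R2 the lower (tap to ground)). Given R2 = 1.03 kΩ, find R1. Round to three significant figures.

R1 ≈ 0.368 kΩ

Required fraction k = V_out/V_DC = 0.7368.
Rearranging, R1 = R2·(1−k)/k = 1.03 × 0.3571 = 0.3679 kΩ.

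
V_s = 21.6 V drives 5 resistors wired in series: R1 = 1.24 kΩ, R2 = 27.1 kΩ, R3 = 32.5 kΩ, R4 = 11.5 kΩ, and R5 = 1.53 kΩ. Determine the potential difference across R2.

ΣR = 1.24 + 27.1 + 32.5 + 11.5 + 1.53 = 73.87 kΩ.
V = V_s · R/ΣR = 21.6 × 0.3669 = 7.924 V.

V ≈ 7.92 V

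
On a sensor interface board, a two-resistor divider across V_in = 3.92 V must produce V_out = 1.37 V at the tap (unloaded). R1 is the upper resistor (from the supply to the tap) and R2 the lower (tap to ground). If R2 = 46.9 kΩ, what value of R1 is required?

R1 ≈ 87.3 kΩ

V_out/V_in = R2/(R1+R2) = 0.3495.
So R1 = R2 · (V_in/V_out − 1) = 46.9 × (3.92/1.37 − 1) = 46.9 × 1.861 = 87.30 kΩ.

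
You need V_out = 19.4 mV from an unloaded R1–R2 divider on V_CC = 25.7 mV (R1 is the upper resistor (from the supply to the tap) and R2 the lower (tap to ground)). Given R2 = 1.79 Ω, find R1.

Required fraction k = V_out/V_CC = 0.7549.
R1 = R2·(1/k − 1) = 1.79 × 0.3247 = 0.5813 Ω.

R1 ≈ 0.581 Ω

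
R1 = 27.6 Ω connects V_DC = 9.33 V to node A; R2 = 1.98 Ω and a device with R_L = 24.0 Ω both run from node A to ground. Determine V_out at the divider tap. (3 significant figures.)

First combine the lower leg with the load: R2 ‖ R_L = 1.829 Ω.
Now apply the divider: V_out = 9.33 × 0.06215 = 0.5799 V.
(Unloaded it would be 0.625 V; the load pulls it down.)

V_out ≈ 0.580 V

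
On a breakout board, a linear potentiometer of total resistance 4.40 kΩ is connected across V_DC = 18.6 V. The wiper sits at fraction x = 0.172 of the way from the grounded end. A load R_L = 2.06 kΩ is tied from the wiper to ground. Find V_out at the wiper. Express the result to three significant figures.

Split the track: R_lower = x·R_p = 0.7568 kΩ, R_upper = (1−x)·R_p = 3.643 kΩ.
Lower segment in parallel with the load: 0.7568 ‖ 2.06 = 0.5535 kΩ.
Then V_out = V_DC · 0.5535/(3.643 + 0.5535) = 2.453 V.

V_out ≈ 2.45 V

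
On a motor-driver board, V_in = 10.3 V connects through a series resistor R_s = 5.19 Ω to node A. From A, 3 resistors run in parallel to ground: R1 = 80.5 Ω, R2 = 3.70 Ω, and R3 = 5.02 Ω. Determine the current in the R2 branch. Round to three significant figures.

I ≈ 0.795 A

Equivalent of the parallel group: R_p = 2.075 Ω.
V_A by voltage divider: V_A = 10.3 × 2.075/(5.19 + 2.075) = 2.942 V.
I(R2) = V_A / R2 = 2.942/3.70 = 0.7951 A.
(Check via current divider: I_total = 1.418 A; share G_k/ΣG = 0.5608 → same result.)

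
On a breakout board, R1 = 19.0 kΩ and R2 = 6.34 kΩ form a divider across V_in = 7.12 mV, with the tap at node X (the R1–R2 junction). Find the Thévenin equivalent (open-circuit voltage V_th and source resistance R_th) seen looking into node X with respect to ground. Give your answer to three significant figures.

V_th ≈ 1.78 mV, R_th ≈ 4.75 kΩ

With X open, the divider is unloaded: V_th = 7.12 × 6.34/25.34 = 1.781 mV.
Looking into X with the source shorted: R_th = R1·R2/(R1+R2) = 19.00 × 6.34/25.34 = 4.754 kΩ.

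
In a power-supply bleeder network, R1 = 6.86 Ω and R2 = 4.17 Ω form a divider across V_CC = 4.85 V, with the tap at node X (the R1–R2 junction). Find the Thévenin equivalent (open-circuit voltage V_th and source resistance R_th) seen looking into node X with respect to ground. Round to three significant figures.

V_th ≈ 1.83 V, R_th ≈ 2.59 Ω

With X open, the divider is unloaded: V_th = 4.85 × 4.17/11.03 = 1.834 V.
With V_CC suppressed (replaced by a short), R_th = R1 ‖ R2 = (6.860 × 4.17)/(6.860 + 4.17) = 2.593 Ω.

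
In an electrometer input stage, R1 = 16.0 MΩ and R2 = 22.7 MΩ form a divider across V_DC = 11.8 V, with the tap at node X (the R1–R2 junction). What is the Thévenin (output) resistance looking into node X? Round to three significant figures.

Looking into X with the source shorted: R_th = R1·R2/(R1+R2) = 16.00 × 22.7/38.70 = 9.385 MΩ.

R_th ≈ 9.39 MΩ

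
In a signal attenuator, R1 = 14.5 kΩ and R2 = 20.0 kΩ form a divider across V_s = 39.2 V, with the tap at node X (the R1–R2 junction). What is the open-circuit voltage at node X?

V_th ≈ 22.7 V

V_th is the unloaded tap voltage: V_s · R2/(R1+R2) = 39.2 × 0.5797 = 22.72 V.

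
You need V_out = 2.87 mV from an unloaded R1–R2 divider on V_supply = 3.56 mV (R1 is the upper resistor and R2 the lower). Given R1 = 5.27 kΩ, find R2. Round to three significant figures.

R2 ≈ 21.9 kΩ

The divider ratio is R2/(R1+R2) = 2.87/3.56 = 0.8062.
So R2 = R1 · V_out/(V_supply − V_out) = 5.27 × 2.87/(3.56 − 2.87) = 5.27 × 4.159 = 21.92 kΩ.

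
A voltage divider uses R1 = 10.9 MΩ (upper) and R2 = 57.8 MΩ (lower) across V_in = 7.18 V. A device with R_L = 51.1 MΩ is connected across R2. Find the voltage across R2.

V_out ≈ 5.12 V

First combine the lower leg with the load: R2 ‖ R_L = 27.12 MΩ.
Voltage divider with the loaded lower leg: V_out = 7.18 × 27.12/(10.9 + 27.12) = 7.18 × 0.7133 = 5.122 V.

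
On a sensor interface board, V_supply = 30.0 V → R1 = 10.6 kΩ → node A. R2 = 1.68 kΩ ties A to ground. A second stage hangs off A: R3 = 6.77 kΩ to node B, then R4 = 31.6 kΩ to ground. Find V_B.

The second stage (R3 + R4 = 38.37 kΩ) loads node A in parallel with R2.
Effective lower resistance at A: R2 ‖ 38.37 = 1.610 kΩ.
First divider: V_A = V_supply · 1.610/(10.6 + 1.610) = 3.955 V.
Then the unloaded second divider: V_B = V_A × R4/(R3+R4) = 3.955 × 0.8236 = 3.257 V.

V_B ≈ 3.26 V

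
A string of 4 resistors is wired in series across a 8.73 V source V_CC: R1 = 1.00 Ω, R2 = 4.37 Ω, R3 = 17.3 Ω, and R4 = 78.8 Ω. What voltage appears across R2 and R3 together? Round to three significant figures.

V ≈ 1.86 V

Series total: ΣR = 1.00 + 4.37 + 17.3 + 78.8 = 101.5 Ω.
R_{R2..R3} = 4.37 + 17.3 = 21.67 Ω.
V = V_CC · R/ΣR = 8.73 × 0.2136 = 1.864 V.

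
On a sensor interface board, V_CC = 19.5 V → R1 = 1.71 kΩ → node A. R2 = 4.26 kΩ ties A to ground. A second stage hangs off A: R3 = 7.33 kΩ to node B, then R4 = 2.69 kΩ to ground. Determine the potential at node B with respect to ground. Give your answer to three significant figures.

V_B ≈ 3.33 V

Node A sees R2 in parallel with the series input of stage 2, R3 + R4 = 10.02 kΩ.
Effective lower resistance at A: R2 ‖ 10.02 = 2.989 kΩ.
V_A = 19.5 × 2.989/(1.71 + 2.989) = 12.40 V.
Stage 2 is unloaded, so V_B = V_A · R4/(R3+R4) = 12.40 × 2.69/10.02 = 3.330 V.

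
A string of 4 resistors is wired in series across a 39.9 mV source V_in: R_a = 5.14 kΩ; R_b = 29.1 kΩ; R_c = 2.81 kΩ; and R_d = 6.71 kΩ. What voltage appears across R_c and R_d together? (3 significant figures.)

ΣR = 5.14 + 29.1 + 2.81 + 6.71 = 43.76 kΩ.
R_{R_c..R_d} = 2.81 + 6.71 = 9.520 kΩ.
V = V_in · R/ΣR = 39.9 × 0.2176 = 8.680 mV.

V ≈ 8.68 mV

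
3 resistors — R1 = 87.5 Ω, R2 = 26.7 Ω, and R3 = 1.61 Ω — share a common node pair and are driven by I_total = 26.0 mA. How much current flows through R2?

Total conductance ΣG = 1/87.5 + 1/26.7 + 1/1.61 = 0.6700 (units of 1/Ω).
R2 takes the fraction G_k/ΣG = 0.03745/0.6700 = 0.05590, so I = 26.0 × 0.05590 = 1.453 mA.

I ≈ 1.45 mA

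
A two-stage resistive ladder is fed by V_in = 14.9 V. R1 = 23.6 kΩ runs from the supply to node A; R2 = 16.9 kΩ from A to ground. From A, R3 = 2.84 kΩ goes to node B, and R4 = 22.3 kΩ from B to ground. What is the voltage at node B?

Looking into the second stage from A: R3 + R4 = 25.14 kΩ appears in parallel with R2.
R2 ‖ (R3+R4) = 10.11 kΩ.
V_A = 14.9 × 10.11/(23.6 + 10.11) = 4.468 V.
V_B = V_A × 0.8870 = 3.963 V.

V_B ≈ 3.96 V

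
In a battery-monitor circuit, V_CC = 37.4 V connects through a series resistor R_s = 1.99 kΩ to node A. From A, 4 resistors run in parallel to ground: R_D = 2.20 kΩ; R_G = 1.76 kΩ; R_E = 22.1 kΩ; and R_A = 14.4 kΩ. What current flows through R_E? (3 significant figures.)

Equivalent of the parallel group: R_p = 0.8792 kΩ.
V_A = 37.4 × 0.8792/2.869 = 11.46 V.
Branch current I = V_A/R_E = 11.46/22.1 = 0.5186 mA.
(Check via current divider: I_total = 13.04 mA; share G_k/ΣG = 0.03978 → same result.)

I ≈ 0.519 mA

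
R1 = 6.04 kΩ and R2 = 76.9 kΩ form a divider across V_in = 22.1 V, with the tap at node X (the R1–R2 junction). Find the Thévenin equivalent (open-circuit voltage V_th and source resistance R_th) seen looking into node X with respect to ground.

Open-circuit (no load on X): V_th = V_in · R2/(R1 + R2) = 22.1 × 76.9/(6.040 + 76.9) = 20.49 V.
Zeroing V_in shorts the top of R1 to ground, so R_th = R1 ‖ R2 = 5.600 kΩ.

V_th ≈ 20.5 V, R_th ≈ 5.60 kΩ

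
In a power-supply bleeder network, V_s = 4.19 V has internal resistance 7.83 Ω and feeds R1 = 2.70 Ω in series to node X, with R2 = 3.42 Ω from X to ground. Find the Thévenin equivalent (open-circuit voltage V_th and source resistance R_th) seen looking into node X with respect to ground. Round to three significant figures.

V_th ≈ 1.03 V, R_th ≈ 2.58 Ω

R1' = 7.83 + 2.70 = 10.53 Ω (source resistance + R1).
With X open, the divider is unloaded: V_th = 4.19 × 3.42/13.95 = 1.027 V.
Zeroing V_s shorts the top of R1' to ground, so R_th = R1' ‖ R2 = 2.582 Ω.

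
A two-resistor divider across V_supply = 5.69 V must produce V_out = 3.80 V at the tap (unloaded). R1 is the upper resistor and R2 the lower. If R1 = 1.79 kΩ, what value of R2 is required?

R2 ≈ 3.60 kΩ

The divider ratio is R2/(R1+R2) = 3.80/5.69 = 0.6678.
Rearranging, R2 = R1·k/(1−k) = 1.79 × 2.011 = 3.599 kΩ.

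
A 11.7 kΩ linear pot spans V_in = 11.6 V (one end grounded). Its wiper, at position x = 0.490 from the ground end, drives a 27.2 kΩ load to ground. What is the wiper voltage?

V_out ≈ 5.13 V

The pot divides into 5.967 kΩ above the wiper and 5.733 kΩ below.
(x·R_p) ‖ R_L = 4.735 kΩ.
V_out = 11.6 × 4.735/(5.967 + 4.735) = 5.132 V.
(Unloaded: V_out = x·V_in = 5.68 V.)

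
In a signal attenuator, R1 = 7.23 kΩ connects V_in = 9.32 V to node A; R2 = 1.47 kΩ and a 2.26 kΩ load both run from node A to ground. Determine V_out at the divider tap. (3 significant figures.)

First combine the lower leg with the load: R2 ‖ R_L = 0.8907 kΩ.
Voltage divider with the loaded lower leg: V_out = 9.32 × 0.8907/(7.23 + 0.8907) = 9.32 × 0.1097 = 1.022 V.

V_out ≈ 1.02 V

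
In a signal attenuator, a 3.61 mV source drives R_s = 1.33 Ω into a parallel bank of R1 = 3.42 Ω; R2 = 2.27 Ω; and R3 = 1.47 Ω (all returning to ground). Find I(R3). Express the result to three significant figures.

Combine the parallel branches: R_p = (1/3.42 + 1/2.27 + 1/1.47)⁻¹ = 0.7076 Ω.
Node voltage V_A = V_CC · R_p/(R_s + R_p) = 3.61 × 0.3473 = 1.254 mV.
I(R3) = V_A / R3 = 1.254/1.47 = 0.8528 mA.

I ≈ 0.853 mA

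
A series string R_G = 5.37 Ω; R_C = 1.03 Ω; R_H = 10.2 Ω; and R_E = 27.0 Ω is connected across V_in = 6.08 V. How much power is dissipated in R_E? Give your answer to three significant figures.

P ≈ 0.525 W

ΣR = 43.60 Ω → I = 6.08/43.60 = 0.1394 A.
V(R_E) = I·R = 3.765 V; P = V·I = 3.765 × 0.1394 = 0.5250 W.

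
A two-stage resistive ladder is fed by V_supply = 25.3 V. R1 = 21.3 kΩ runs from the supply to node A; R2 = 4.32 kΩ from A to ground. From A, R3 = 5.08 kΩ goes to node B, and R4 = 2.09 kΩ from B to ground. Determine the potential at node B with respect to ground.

The second stage (R3 + R4 = 7.170 kΩ) loads node A in parallel with R2.
Effective lower resistance at A: R2 ‖ 7.170 = 2.696 kΩ.
So V_A = 25.3 × 0.1123 = 2.842 V.
V_B = V_A × 0.2915 = 0.8285 V.

V_B ≈ 0.829 V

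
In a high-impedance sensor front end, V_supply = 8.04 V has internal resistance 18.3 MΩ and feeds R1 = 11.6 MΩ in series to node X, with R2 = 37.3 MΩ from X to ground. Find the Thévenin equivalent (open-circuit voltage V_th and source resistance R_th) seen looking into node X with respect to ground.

V_th ≈ 4.46 V, R_th ≈ 16.6 MΩ

R1' = 18.3 + 11.6 = 29.90 MΩ (source resistance + R1).
Open-circuit (no load on X): V_th = V_supply · R2/(R1' + R2) = 8.04 × 37.3/(29.90 + 37.3) = 4.463 V.
Zeroing V_supply shorts the top of R1' to ground, so R_th = R1' ‖ R2 = 16.60 MΩ.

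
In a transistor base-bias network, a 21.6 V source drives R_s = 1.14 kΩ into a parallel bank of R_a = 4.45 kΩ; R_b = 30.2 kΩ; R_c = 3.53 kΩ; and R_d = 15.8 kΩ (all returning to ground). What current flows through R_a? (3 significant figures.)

I ≈ 2.87 mA

Combine the parallel branches: R_p = (1/4.45 + 1/30.2 + 1/3.53 + 1/15.8)⁻¹ = 1.655 kΩ.
V_A = 21.6 × 1.655/2.795 = 12.79 V.
I(R_a) = V_A / R_a = 12.79/4.45 = 2.874 mA.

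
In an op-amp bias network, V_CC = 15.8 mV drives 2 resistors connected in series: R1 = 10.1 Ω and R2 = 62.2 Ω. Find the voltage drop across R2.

V ≈ 13.6 mV

ΣR = 10.1 + 62.2 = 72.30 Ω.
V = V_CC · R/ΣR = 15.8 × 0.8603 = 13.59 mV.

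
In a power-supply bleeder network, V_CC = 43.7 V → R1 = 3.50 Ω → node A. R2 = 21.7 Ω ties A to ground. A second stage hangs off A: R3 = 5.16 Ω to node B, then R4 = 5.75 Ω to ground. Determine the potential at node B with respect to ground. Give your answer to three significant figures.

The second stage (R3 + R4 = 10.91 Ω) loads node A in parallel with R2.
Effective lower resistance at A: R2 ‖ 10.91 = 7.260 Ω.
First divider: V_A = V_CC · 7.260/(3.50 + 7.260) = 29.49 V.
Stage 2 is unloaded, so V_B = V_A · R4/(R3+R4) = 29.49 × 5.75/10.91 = 15.54 V.

V_B ≈ 15.5 V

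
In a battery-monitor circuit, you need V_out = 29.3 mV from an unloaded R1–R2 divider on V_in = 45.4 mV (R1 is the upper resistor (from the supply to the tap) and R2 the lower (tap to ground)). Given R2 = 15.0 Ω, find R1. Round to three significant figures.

V_out/V_in = R2/(R1+R2) = 0.6454.
Rearranging, R1 = R2·(1−k)/k = 15.0 × 0.5495 = 8.242 Ω.

R1 ≈ 8.24 Ω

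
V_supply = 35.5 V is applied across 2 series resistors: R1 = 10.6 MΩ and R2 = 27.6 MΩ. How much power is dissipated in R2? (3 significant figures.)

P ≈ 23.8 µW

ΣR = 38.20 MΩ → I = 35.5/38.20 = 0.9293 µA.
P = I²R = 0.8636 × 27.6 = 23.84 µW.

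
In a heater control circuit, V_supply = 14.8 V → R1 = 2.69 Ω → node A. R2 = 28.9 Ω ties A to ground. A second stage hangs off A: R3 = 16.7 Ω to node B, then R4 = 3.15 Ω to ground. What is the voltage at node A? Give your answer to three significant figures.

V_A ≈ 12.0 V

Looking into the second stage from A: R3 + R4 = 19.85 Ω appears in parallel with R2.
Effective lower resistance at A: R2 ‖ 19.85 = 11.77 Ω.
So V_A = 14.8 × 0.8139 = 12.05 V.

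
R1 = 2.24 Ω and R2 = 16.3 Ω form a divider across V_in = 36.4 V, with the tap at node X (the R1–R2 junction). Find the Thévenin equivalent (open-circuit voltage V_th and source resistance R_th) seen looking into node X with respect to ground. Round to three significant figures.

V_th ≈ 32.0 V, R_th ≈ 1.97 Ω

V_th is the unloaded tap voltage: V_in · R2/(R1+R2) = 36.4 × 0.8792 = 32.00 V.
With V_in suppressed (replaced by a short), R_th = R1 ‖ R2 = (2.240 × 16.3)/(2.240 + 16.3) = 1.969 Ω.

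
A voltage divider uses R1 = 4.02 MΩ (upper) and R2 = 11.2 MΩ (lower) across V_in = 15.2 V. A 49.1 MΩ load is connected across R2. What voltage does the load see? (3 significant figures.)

The load sits in parallel with R2, giving an effective lower resistance R2' = R2·R_L/(R2+R_L) = 9.120 MΩ.
Now apply the divider: V_out = 15.2 × 0.6941 = 10.55 V.

V_out ≈ 10.5 V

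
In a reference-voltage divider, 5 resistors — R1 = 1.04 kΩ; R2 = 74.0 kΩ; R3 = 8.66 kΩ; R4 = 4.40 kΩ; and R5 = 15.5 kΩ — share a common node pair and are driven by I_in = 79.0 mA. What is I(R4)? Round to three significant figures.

I ≈ 13.0 mA

Total conductance ΣG = 1/1.04 + 1/74.0 + 1/8.66 + 1/4.40 + 1/15.5 = 1.382 (units of 1/kΩ).
R4 takes the fraction G_k/ΣG = 0.2273/1.382 = 0.1644, so I = 79.0 × 0.1644 = 12.99 mA.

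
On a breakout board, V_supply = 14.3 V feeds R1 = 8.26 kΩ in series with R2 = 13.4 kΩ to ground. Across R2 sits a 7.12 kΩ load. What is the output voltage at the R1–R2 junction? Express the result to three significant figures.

R2 ‖ R_L = (13.4 × 7.12)/(13.4 + 7.12) = 4.650 kΩ.
Then V_out = V_supply · R2'/(R1 + R2') = 14.3 × 4.650/12.91 = 5.150 V.

V_out ≈ 5.15 V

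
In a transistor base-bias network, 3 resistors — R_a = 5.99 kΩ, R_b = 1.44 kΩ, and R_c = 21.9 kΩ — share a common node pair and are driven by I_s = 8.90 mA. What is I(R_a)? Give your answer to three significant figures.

Total conductance ΣG = 1/5.99 + 1/1.44 + 1/21.9 = 0.9071 (units of 1/kΩ).
By the current-divider rule, I = I_s · G_k/ΣG = 8.90 × 0.1841 = 1.638 mA.

I ≈ 1.64 mA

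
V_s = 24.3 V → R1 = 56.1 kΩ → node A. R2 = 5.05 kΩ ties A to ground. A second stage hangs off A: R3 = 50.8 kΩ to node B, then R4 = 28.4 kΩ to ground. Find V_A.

Looking into the second stage from A: R3 + R4 = 79.20 kΩ appears in parallel with R2.
R2 ‖ (R3+R4) = 4.747 kΩ.
So V_A = 24.3 × 0.07802 = 1.896 V.

V_A ≈ 1.90 V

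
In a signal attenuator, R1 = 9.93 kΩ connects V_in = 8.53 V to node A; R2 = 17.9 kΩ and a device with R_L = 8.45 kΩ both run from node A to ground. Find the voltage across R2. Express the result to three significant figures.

V_out ≈ 3.12 V

R2 ‖ R_L = (17.9 × 8.45)/(17.9 + 8.45) = 5.740 kΩ.
Then V_out = V_in · R2'/(R1 + R2') = 8.53 × 5.740/15.67 = 3.125 V.
(Unloaded it would be 5.49 V; the load pulls it down.)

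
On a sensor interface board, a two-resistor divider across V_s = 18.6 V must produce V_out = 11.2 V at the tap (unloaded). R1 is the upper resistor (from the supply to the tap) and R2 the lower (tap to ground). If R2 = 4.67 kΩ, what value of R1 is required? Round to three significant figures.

R1 ≈ 3.09 kΩ

Required fraction k = V_out/V_s = 0.6022.
Rearranging, R1 = R2·(1−k)/k = 4.67 × 0.6607 = 3.086 kΩ.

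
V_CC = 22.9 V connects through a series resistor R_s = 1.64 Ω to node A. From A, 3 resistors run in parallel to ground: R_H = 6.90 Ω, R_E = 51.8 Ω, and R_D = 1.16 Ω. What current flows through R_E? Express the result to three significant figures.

Combine the parallel branches: R_p = (1/6.90 + 1/51.8 + 1/1.16)⁻¹ = 0.9744 Ω.
Node voltage V_A = V_CC · R_p/(R_s + R_p) = 22.9 × 0.3727 = 8.535 V.
I(R_E) = V_A / R_E = 8.535/51.8 = 0.1648 A.

I ≈ 0.165 A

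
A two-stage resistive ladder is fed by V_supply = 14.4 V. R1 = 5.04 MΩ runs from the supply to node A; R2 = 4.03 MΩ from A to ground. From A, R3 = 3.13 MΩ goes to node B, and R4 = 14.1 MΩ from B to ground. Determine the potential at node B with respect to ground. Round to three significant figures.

Looking into the second stage from A: R3 + R4 = 17.23 MΩ appears in parallel with R2.
R2 ‖ (R3+R4) = 3.266 MΩ.
V_A = 14.4 × 3.266/(5.04 + 3.266) = 5.662 V.
Stage 2 is unloaded, so V_B = V_A · R4/(R3+R4) = 5.662 × 14.1/17.23 = 4.634 V.

V_B ≈ 4.63 V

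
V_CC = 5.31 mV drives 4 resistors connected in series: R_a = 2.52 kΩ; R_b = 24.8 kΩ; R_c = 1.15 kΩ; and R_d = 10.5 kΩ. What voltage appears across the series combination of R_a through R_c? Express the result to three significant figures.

Total series resistance ΣR = 2.52 + 24.8 + 1.15 + 10.5 = 38.97 kΩ.
R_{R_a..R_c} = 2.52 + 24.8 + 1.15 = 28.47 kΩ.
Voltage divider: V = V_CC · (28.47 / 38.97) = 5.31 × 0.7306 = 3.879 mV.

V ≈ 3.88 mV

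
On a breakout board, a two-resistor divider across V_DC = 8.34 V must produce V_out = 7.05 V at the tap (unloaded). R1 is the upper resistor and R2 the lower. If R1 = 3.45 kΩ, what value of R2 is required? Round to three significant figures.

R2 ≈ 18.9 kΩ

Required fraction k = V_out/V_DC = 0.8453.
R2 = R1 · 0.8453/(1 − 0.8453) = 18.85 kΩ.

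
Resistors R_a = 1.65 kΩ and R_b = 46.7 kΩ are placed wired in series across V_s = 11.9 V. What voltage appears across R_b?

V ≈ 11.5 V

Series total: ΣR = 1.65 + 46.7 = 48.35 kΩ.
V = V_s · R/ΣR = 11.9 × 0.9659 = 11.49 V.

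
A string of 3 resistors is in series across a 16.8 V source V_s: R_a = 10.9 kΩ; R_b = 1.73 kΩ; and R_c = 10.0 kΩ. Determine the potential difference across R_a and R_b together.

Total series resistance ΣR = 10.9 + 1.73 + 10.0 = 22.63 kΩ.
R_{R_a..R_b} = 10.9 + 1.73 = 12.63 kΩ.
Voltage divider: V = V_s · (12.63 / 22.63) = 16.8 × 0.5581 = 9.376 V.

V ≈ 9.38 V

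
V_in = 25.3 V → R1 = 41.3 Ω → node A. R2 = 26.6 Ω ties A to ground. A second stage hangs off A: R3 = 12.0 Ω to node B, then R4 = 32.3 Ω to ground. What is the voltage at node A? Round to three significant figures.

V_A ≈ 7.26 V

Node A sees R2 in parallel with the series input of stage 2, R3 + R4 = 44.30 Ω.
R2 ‖ (R3+R4) = 16.62 Ω.
So V_A = 25.3 × 0.2870 = 7.260 V.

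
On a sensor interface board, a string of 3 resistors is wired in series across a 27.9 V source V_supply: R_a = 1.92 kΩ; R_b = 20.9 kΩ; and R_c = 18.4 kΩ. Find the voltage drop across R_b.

Total series resistance ΣR = 1.92 + 20.9 + 18.4 = 41.22 kΩ.
Voltage divider: V = V_supply · (20.90 / 41.22) = 27.9 × 0.5070 = 14.15 V.

V ≈ 14.1 V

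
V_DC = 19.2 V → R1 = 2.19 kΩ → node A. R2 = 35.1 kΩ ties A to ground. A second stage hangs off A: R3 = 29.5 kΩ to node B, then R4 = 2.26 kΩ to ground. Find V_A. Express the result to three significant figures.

V_A ≈ 17.0 V

Node A sees R2 in parallel with the series input of stage 2, R3 + R4 = 31.76 kΩ.
R2 ‖ (R3+R4) = 16.67 kΩ.
V_A = 19.2 × 16.67/(2.19 + 16.67) = 16.97 V.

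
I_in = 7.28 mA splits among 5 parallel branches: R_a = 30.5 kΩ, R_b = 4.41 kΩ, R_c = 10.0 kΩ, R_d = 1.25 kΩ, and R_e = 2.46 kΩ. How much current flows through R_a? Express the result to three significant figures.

I ≈ 0.152 mA

Total conductance ΣG = 1/30.5 + 1/4.41 + 1/10.0 + 1/1.25 + 1/2.46 = 1.566 (units of 1/kΩ).
By the current-divider rule, I = I_in · G_k/ΣG = 7.28 × 0.02094 = 0.1524 mA.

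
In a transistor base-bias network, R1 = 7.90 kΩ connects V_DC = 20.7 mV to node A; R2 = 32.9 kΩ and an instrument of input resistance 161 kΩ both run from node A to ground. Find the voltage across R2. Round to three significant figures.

The load sits in parallel with R2, giving an effective lower resistance R2' = R2·R_L/(R2+R_L) = 27.32 kΩ.
Now apply the divider: V_out = 20.7 × 0.7757 = 16.06 mV.
(Unloaded it would be 16.7 mV; the load pulls it down.)

V_out ≈ 16.1 mV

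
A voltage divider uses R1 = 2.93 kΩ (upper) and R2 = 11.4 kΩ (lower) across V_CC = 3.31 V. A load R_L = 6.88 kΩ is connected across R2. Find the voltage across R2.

V_out ≈ 1.97 V

First combine the lower leg with the load: R2 ‖ R_L = 4.291 kΩ.
Now apply the divider: V_out = 3.31 × 0.5942 = 1.967 V.
(Unloaded it would be 2.63 V; the load pulls it down.)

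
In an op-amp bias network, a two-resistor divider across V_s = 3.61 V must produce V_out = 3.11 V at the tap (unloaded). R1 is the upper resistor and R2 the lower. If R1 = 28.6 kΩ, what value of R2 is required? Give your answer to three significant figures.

The divider ratio is R2/(R1+R2) = 3.11/3.61 = 0.8615.
So R2 = R1 · V_out/(V_s − V_out) = 28.6 × 3.11/(3.61 − 3.11) = 28.6 × 6.220 = 177.9 kΩ.

R2 ≈ 178 kΩ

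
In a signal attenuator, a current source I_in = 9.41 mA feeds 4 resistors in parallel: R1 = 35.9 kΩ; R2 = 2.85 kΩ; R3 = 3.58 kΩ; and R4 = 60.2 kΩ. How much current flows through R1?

ΣG = 1/35.9 + 1/2.85 + 1/3.58 + 1/60.2 = 0.6747.
By the current-divider rule, I = I_in · G_k/ΣG = 9.41 × 0.04129 = 0.3885 mA.

I ≈ 0.389 mA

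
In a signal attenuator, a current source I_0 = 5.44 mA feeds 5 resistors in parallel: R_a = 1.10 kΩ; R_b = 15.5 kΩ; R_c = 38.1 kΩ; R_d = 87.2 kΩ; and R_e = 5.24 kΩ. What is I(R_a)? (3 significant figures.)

Total conductance ΣG = 1/1.10 + 1/15.5 + 1/38.1 + 1/87.2 + 1/5.24 = 1.202 (units of 1/kΩ).
By the current-divider rule, I = I_0 · G_k/ΣG = 5.44 × 0.7562 = 4.114 mA.

I ≈ 4.11 mA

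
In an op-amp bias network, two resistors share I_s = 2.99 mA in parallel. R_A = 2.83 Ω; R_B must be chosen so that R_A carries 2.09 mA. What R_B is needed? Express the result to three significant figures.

R_B ≈ 6.57 Ω

Two-branch current divider: I_A = I_s · R_B/(R_A + R_B).
2.09/2.99 = R_B/(R_A + R_B) → R_B = R_A · (0.6990)/(1 − 0.6990) = 2.83 × 2.322 = 6.572 Ω.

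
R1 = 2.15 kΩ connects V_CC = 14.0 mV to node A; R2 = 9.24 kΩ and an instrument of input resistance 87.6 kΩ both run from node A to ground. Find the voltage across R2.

R2 ‖ R_L = (9.24 × 87.6)/(9.24 + 87.6) = 8.358 kΩ.
Now apply the divider: V_out = 14.0 × 0.7954 = 11.14 mV.

V_out ≈ 11.1 mV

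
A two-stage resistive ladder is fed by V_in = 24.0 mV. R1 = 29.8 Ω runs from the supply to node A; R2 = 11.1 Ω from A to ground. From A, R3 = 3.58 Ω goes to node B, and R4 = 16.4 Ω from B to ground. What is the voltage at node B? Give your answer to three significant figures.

Node A sees R2 in parallel with the series input of stage 2, R3 + R4 = 19.98 Ω.
R2 ‖ (R3+R4) = 7.136 Ω.
V_A = 24.0 × 7.136/(29.8 + 7.136) = 4.637 mV.
V_B = V_A × 0.8208 = 3.806 mV.

V_B ≈ 3.81 mV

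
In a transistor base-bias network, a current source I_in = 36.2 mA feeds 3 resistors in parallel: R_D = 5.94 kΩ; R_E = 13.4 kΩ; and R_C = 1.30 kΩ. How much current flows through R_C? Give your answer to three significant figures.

Conductances: ΣG = 1/5.94 + 1/13.4 + 1/1.30 = 1.012 (1/kΩ).
Current divider: I(R_C) = I_in · G_k/ΣG = 36.2 × (0.7692/1.012) = 36.2 × 0.7600 = 27.51 mA.

I ≈ 27.5 mA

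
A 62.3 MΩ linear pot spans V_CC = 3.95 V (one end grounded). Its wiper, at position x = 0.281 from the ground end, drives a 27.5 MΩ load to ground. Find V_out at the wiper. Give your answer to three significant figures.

V_out ≈ 0.761 V

Lower segment x·R_p = 17.51 MΩ; upper segment (1−x)·R_p = 44.79 MΩ.
(x·R_p) ‖ R_L = 10.70 MΩ.
Loaded-divider output: V_out = 3.95 × 0.1928 = 0.7614 V.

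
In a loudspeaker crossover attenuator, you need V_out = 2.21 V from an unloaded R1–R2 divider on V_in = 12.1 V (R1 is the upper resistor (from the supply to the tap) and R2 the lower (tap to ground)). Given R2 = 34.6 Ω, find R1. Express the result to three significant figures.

V_out/V_in = R2/(R1+R2) = 0.1826.
Rearranging, R1 = R2·(1−k)/k = 34.6 × 4.475 = 154.8 Ω.

R1 ≈ 155 Ω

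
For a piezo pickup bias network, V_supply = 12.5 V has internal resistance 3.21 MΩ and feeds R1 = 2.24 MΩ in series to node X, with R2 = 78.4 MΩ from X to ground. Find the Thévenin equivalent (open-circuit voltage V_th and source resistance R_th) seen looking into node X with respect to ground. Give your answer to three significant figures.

V_th ≈ 11.7 V, R_th ≈ 5.10 MΩ

R1' = 3.21 + 2.24 = 5.450 MΩ (source resistance + R1).
Open-circuit (no load on X): V_th = V_supply · R2/(R1' + R2) = 12.5 × 78.4/(5.450 + 78.4) = 11.69 V.
Looking into X with the source shorted: R_th = R1'·R2/(R1'+R2) = 5.450 × 78.4/83.85 = 5.096 MΩ.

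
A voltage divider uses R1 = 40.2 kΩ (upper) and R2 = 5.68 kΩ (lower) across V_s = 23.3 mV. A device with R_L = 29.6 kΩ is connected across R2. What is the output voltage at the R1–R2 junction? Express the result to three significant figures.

The load sits in parallel with R2, giving an effective lower resistance R2' = R2·R_L/(R2+R_L) = 4.766 kΩ.
Now apply the divider: V_out = 23.3 × 0.1060 = 2.469 mV.

V_out ≈ 2.47 mV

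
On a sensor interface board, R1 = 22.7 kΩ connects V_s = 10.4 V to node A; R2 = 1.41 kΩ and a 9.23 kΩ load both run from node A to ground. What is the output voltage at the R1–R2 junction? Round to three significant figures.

V_out ≈ 0.532 V

The load sits in parallel with R2, giving an effective lower resistance R2' = R2·R_L/(R2+R_L) = 1.223 kΩ.
Voltage divider with the loaded lower leg: V_out = 10.4 × 1.223/(22.7 + 1.223) = 10.4 × 0.05113 = 0.5317 V.
(Unloaded it would be 0.608 V; the load pulls it down.)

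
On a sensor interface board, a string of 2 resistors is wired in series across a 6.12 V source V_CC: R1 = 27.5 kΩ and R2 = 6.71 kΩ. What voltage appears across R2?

V ≈ 1.20 V

Total series resistance ΣR = 27.5 + 6.71 = 34.21 kΩ.
V = V_CC · R/ΣR = 6.12 × 0.1961 = 1.200 V.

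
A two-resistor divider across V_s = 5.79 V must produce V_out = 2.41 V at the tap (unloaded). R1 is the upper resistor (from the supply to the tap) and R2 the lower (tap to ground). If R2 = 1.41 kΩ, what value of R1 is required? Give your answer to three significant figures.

R1 ≈ 1.98 kΩ

V_out/V_s = R2/(R1+R2) = 0.4162.
R1 = R2·(1/k − 1) = 1.41 × 1.402 = 1.978 kΩ.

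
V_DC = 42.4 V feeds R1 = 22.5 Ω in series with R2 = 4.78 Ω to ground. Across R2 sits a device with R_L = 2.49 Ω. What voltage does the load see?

First combine the lower leg with the load: R2 ‖ R_L = 1.637 Ω.
Now apply the divider: V_out = 42.4 × 0.06783 = 2.876 V.

V_out ≈ 2.88 V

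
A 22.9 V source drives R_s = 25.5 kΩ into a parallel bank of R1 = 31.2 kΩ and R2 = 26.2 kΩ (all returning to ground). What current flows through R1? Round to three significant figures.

I ≈ 0.263 mA

Parallel bank: R_p = 1/(1/31.2 + 1/26.2) = 14.24 kΩ.
V_A by voltage divider: V_A = 22.9 × 14.24/(25.5 + 14.24) = 8.206 V.
I(R1) = V_A / R1 = 8.206/31.2 = 0.2630 mA.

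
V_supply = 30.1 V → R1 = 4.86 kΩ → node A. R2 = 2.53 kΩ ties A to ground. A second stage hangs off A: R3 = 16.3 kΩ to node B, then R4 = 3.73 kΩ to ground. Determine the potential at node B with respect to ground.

Looking into the second stage from A: R3 + R4 = 20.03 kΩ appears in parallel with R2.
R2 ‖ (R3+R4) = 2.246 kΩ.
So V_A = 30.1 × 0.3161 = 9.515 V.
Then the unloaded second divider: V_B = V_A × R4/(R3+R4) = 9.515 × 0.1862 = 1.772 V.

V_B ≈ 1.77 V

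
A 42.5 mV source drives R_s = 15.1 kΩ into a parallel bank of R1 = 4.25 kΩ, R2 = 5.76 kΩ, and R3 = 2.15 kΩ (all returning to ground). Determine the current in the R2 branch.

Equivalent of the parallel group: R_p = 1.144 kΩ.
V_A = 42.5 × 1.144/16.24 = 2.993 mV.
I(R2) = V_A / R2 = 2.993/5.76 = 0.5197 µA.

I ≈ 0.520 µA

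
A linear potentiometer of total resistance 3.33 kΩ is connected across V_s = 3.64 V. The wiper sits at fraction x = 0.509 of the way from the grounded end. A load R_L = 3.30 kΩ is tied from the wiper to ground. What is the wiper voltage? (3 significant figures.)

Split the track: R_lower = x·R_p = 1.695 kΩ, R_upper = (1−x)·R_p = 1.635 kΩ.
(x·R_p) ‖ R_L = 1.120 kΩ.
V_out = 3.64 × 1.120/(1.635 + 1.120) = 1.480 V.
(Unloaded: V_out = x·V_s = 1.85 V.)

V_out ≈ 1.48 V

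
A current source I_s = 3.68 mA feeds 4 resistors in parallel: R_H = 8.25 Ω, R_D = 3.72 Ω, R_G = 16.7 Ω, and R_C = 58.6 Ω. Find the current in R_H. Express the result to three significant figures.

I ≈ 0.955 mA

ΣG = 1/8.25 + 1/3.72 + 1/16.7 + 1/58.6 = 0.4670.
Current divider: I(R_H) = I_s · G_k/ΣG = 3.68 × (0.1212/0.4670) = 3.68 × 0.2596 = 0.9552 mA.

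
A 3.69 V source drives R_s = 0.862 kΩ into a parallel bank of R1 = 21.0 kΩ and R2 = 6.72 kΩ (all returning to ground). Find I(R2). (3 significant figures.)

Combine the parallel branches: R_p = (1/21.0 + 1/6.72)⁻¹ = 5.091 kΩ.
Node voltage V_A = V_CC · R_p/(R_s + R_p) = 3.69 × 0.8552 = 3.156 V.
Branch current I = V_A/R2 = 3.156/6.72 = 0.4696 mA.
(Equivalently: I_total = 0.6199 mA, then current-divider fraction G_k/ΣG = 0.7576.)

I ≈ 0.470 mA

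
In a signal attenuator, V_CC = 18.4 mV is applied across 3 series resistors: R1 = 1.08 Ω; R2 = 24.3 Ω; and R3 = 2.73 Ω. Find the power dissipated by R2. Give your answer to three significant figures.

Series current I = V_CC/ΣR = 18.4/28.11 = 0.6546 mA.
V(R2) = I·R = 15.91 mV; P = V·I = 15.91 × 0.6546 = 10.41 µW.

P ≈ 10.4 µW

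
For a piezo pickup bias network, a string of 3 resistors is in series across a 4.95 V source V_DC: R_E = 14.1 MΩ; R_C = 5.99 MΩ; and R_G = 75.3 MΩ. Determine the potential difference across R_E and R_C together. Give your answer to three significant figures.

V ≈ 1.04 V

Series total: ΣR = 14.1 + 5.99 + 75.3 = 95.39 MΩ.
R_{R_E..R_C} = 14.1 + 5.99 = 20.09 MΩ.
By the voltage-divider rule, V = 4.95 × 20.09/95.39 = 1.043 V.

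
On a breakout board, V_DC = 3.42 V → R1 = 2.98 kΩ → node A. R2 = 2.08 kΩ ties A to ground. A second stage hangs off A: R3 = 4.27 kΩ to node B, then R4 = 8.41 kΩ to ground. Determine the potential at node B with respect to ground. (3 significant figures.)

V_B ≈ 0.850 V

Node A sees R2 in parallel with the series input of stage 2, R3 + R4 = 12.68 kΩ.
R2 ‖ (R3+R4) = 1.787 kΩ.
So V_A = 3.42 × 0.3749 = 1.282 V.
Then the unloaded second divider: V_B = V_A × R4/(R3+R4) = 1.282 × 0.6632 = 0.8503 V.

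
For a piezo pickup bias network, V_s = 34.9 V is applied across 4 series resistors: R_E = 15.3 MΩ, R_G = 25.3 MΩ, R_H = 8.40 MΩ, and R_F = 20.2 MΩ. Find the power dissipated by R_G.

The common current is I = 34.9/69.20 = 0.5043 µA.
V(R_G) = I·R = 12.76 V; P = V·I = 12.76 × 0.5043 = 6.435 µW.

P ≈ 6.44 µW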